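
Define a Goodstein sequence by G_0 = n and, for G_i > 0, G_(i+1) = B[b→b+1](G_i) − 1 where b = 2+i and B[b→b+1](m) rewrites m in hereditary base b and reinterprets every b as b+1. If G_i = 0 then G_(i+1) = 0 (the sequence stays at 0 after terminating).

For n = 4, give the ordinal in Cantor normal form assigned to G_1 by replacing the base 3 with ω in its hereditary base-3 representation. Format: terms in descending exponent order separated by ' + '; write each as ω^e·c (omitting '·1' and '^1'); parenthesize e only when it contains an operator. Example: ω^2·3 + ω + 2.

ω^2·2 + ω·2 + 2

step 0: 4 = 2^2; sub 3 for 2: 3^3; = 27; G_1 = 27−1 = 26
step 1: 26 = 2·3^2 + 2·3 + 2; sub 4 for 3: 2·4^2 + 2·4 + 2; = 42; G_2 = 42−1 = 41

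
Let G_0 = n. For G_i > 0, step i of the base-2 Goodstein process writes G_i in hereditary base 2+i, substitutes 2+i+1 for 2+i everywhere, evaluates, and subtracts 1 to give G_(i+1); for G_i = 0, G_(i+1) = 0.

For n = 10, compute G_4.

279935

base 2: 10 = 2^(2 + 1) + 2; at 3: 3^(3 + 1) + 3 = 84; next = 83
base 3: 83 = 3^(3 + 1) + 2; at 4: 4^(4 + 1) + 2 = 1026; next = 1025
base 4: 1025 = 4^(4 + 1) + 1; at 5: 5^(5 + 1) + 1 = 15626; next = 15625
base 5: 15625 = 5^(5 + 1); at 6: 6^(6 + 1) = 279936; next = 279935
base 6: 279935 = 5·6^6 + 5·6^5 + 5·6^4 + 5·6^3 + 5·6^2 + 5·6 + 5; at 7: 5·7^7 + 5·7^5 + 5·7^4 + 5·7^3 + 5·7^2 + 5·7 + 5 = 4215755; next = 4215754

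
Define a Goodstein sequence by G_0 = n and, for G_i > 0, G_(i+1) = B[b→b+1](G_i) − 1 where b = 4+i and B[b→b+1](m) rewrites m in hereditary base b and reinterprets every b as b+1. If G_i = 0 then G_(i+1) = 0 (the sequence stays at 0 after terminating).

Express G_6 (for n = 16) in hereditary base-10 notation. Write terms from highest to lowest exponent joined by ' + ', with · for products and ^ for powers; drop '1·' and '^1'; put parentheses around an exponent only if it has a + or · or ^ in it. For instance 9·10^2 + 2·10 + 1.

16 —HB4→ 4^2 —bump→ 5^2 = 25 —(−1)→ 24
24 —HB5→ 4·5 + 4 —bump→ 4·6 + 4 = 28 —(−1)→ 27
27 —HB6→ 4·6 + 3 —bump→ 4·7 + 3 = 31 —(−1)→ 30
30 —HB7→ 4·7 + 2 —bump→ 4·8 + 2 = 34 —(−1)→ 33
33 —HB8→ 4·8 + 1 —bump→ 4·9 + 1 = 37 —(−1)→ 36
36 —HB9→ 4·9 —bump→ 4·10 = 40 —(−1)→ 39
39 —HB10→ 3·10 + 9 —bump→ 3·11 + 9 = 42 —(−1)→ 41

3·10 + 9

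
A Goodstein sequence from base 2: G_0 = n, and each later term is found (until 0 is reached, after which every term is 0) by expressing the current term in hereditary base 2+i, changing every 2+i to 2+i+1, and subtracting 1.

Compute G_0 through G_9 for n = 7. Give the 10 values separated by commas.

7, 30, 259, 3127, 46657, 823543, 16777215, 37665879, 77777775, 150051213

base 2: 7 = 2^2 + 2 + 1; at 3: 3^3 + 3 + 1 = 31; next = 30
base 3: 30 = 3^3 + 3; at 4: 4^4 + 4 = 260; next = 259
base 4: 259 = 4^4 + 3; at 5: 5^5 + 3 = 3128; next = 3127
base 5: 3127 = 5^5 + 2; at 6: 6^6 + 2 = 46658; next = 46657
base 6: 46657 = 6^6 + 1; at 7: 7^7 + 1 = 823544; next = 823543
base 7: 823543 = 7^7; at 8: 8^8 = 16777216; next = 16777215
base 8: 16777215 = 7·8^7 + 7·8^6 + 7·8^5 + 7·8^4 + 7·8^3 + 7·8^2 + 7·8 + 7; at 9: 7·9^7 + 7·9^6 + 7·9^5 + 7·9^4 + 7·9^3 + 7·9^2 + 7·9 + 7 = 37665880; next = 37665879
base 9: 37665879 = 7·9^7 + 7·9^6 + 7·9^5 + 7·9^4 + 7·9^3 + 7·9^2 + 7·9 + 6; at 10: 7·10^7 + 7·10^6 + 7·10^5 + 7·10^4 + 7·10^3 + 7·10^2 + 7·10 + 6 = 77777776; next = 77777775
base 10: 77777775 = 7·10^7 + 7·10^6 + 7·10^5 + 7·10^4 + 7·10^3 + 7·10^2 + 7·10 + 5; at 11: 7·11^7 + 7·11^6 + 7·11^5 + 7·11^4 + 7·11^3 + 7·11^2 + 7·11 + 5 = 150051214; next = 150051213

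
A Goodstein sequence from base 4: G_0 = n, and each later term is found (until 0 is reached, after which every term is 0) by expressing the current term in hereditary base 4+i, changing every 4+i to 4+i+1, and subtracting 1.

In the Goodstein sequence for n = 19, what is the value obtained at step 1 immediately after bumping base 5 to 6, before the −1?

step 0: 19 = 4^2 + 3; sub 5 for 4: 5^2 + 3; = 28; G_1 = 28−1 = 27
step 1: 27 = 5^2 + 2; sub 6 for 5: 6^2 + 2; = 38; G_2 = 38−1 = 37

38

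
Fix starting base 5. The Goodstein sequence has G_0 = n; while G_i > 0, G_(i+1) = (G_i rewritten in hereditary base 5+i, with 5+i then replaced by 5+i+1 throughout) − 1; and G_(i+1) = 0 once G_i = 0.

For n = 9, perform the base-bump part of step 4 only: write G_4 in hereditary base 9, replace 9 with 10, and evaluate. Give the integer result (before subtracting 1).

base 5: 9 = 5 + 4; at 6: 6 + 4 = 10; next = 9
base 6: 9 = 6 + 3; at 7: 7 + 3 = 10; next = 9
base 7: 9 = 7 + 2; at 8: 8 + 2 = 10; next = 9
base 8: 9 = 8 + 1; at 9: 9 + 1 = 10; next = 9
base 9: 9 = 9; at 10: 10 = 10; next = 9

10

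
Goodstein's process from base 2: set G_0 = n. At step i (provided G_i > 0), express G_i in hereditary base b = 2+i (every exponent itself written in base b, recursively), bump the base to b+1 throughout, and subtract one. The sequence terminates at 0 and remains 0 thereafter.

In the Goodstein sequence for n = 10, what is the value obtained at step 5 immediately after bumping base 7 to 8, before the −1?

i=0: 10 = 2^(2 + 1) + 2 (b=2); 2→3: 3^(3 + 1) + 3 = 84; 84−1 = 83
i=1: 83 = 3^(3 + 1) + 2 (b=3); 3→4: 4^(4 + 1) + 2 = 1026; 1026−1 = 1025
i=2: 1025 = 4^(4 + 1) + 1 (b=4); 4→5: 5^(5 + 1) + 1 = 15626; 15626−1 = 15625
i=3: 15625 = 5^(5 + 1) (b=5); 5→6: 6^(6 + 1) = 279936; 279936−1 = 279935
i=4: 279935 = 5·6^6 + 5·6^5 + 5·6^4 + 5·6^3 + 5·6^2 + 5·6 + 5 (b=6); 6→7: 5·7^7 + 5·7^5 + 5·7^4 + 5·7^3 + 5·7^2 + 5·7 + 5 = 4215755; 4215755−1 = 4215754

84073324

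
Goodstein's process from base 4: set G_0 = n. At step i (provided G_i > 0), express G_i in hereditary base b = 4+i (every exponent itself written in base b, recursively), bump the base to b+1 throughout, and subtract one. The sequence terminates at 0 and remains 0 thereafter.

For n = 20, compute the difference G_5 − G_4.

16

G_0=20  [base 4] 4^2 + 4  →[4↦5]→  5^2 + 5 = 30  −1 ⇒ G_1=29
G_1=29  [base 5] 5^2 + 4  →[5↦6]→  6^2 + 4 = 40  −1 ⇒ G_2=39
G_2=39  [base 6] 6^2 + 3  →[6↦7]→  7^2 + 3 = 52  −1 ⇒ G_3=51
G_3=51  [base 7] 7^2 + 2  →[7↦8]→  8^2 + 2 = 66  −1 ⇒ G_4=65
G_4=65  [base 8] 8^2 + 1  →[8↦9]→  9^2 + 1 = 82  −1 ⇒ G_5=81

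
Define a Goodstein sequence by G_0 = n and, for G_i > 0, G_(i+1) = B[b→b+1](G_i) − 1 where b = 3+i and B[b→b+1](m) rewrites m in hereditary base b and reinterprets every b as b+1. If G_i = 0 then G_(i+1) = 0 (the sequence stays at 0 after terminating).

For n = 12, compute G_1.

19

[0] 12 ≡ 3^2 + 3 (base 3). Lift 4: 20. −1: 19.
[1] 19 ≡ 4^2 + 3 (base 4). Lift 5: 28. −1: 27.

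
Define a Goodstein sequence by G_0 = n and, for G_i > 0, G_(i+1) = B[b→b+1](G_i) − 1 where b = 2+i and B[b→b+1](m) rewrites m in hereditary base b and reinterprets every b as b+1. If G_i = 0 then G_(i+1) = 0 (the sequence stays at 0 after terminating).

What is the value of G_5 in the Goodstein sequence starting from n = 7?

i=0: 7 = 2^2 + 2 + 1 (b=2); 2→3: 3^3 + 3 + 1 = 31; 31−1 = 30
i=1: 30 = 3^3 + 3 (b=3); 3→4: 4^4 + 4 = 260; 260−1 = 259
i=2: 259 = 4^4 + 3 (b=4); 4→5: 5^5 + 3 = 3128; 3128−1 = 3127
i=3: 3127 = 5^5 + 2 (b=5); 5→6: 6^6 + 2 = 46658; 46658−1 = 46657
i=4: 46657 = 6^6 + 1 (b=6); 6→7: 7^7 + 1 = 823544; 823544−1 = 823543
i=5: 823543 = 7^7 (b=7); 7→8: 8^8 = 16777216; 16777216−1 = 16777215

823543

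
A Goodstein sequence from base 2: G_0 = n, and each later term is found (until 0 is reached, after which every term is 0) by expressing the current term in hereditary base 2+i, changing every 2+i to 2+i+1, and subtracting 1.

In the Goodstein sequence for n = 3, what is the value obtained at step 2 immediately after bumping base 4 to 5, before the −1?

3 —HB2→ 2 + 1 —bump→ 3 + 1 = 4 —(−1)→ 3
3 —HB3→ 3 —bump→ 4 = 4 —(−1)→ 3

3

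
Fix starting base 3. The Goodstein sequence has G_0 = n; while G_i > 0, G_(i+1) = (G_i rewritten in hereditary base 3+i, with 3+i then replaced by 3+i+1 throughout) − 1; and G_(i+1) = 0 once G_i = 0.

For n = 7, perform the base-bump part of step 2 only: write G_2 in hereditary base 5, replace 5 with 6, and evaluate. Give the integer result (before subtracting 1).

i=0: 7 = 2·3 + 1 (b=3); 3→4: 2·4 + 1 = 9; 9−1 = 8
i=1: 8 = 2·4 (b=4); 4→5: 2·5 = 10; 10−1 = 9
i=2: 9 = 5 + 4 (b=5); 5→6: 6 + 4 = 10; 10−1 = 9

10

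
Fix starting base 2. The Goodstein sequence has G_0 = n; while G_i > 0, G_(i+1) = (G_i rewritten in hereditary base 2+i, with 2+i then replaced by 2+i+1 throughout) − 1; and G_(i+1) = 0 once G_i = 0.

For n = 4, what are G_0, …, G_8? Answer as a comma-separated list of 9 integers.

4, 26, 41, 60, 83, 109, 139, 173, 211

[0] 4 ≡ 2^2 (base 2). Lift 3: 27. −1: 26.
[1] 26 ≡ 2·3^2 + 2·3 + 2 (base 3). Lift 4: 42. −1: 41.
[2] 41 ≡ 2·4^2 + 2·4 + 1 (base 4). Lift 5: 61. −1: 60.
[3] 60 ≡ 2·5^2 + 2·5 (base 5). Lift 6: 84. −1: 83.
[4] 83 ≡ 2·6^2 + 6 + 5 (base 6). Lift 7: 110. −1: 109.
[5] 109 ≡ 2·7^2 + 7 + 4 (base 7). Lift 8: 140. −1: 139.
[6] 139 ≡ 2·8^2 + 8 + 3 (base 8). Lift 9: 174. −1: 173.
[7] 173 ≡ 2·9^2 + 9 + 2 (base 9). Lift 10: 212. −1: 211.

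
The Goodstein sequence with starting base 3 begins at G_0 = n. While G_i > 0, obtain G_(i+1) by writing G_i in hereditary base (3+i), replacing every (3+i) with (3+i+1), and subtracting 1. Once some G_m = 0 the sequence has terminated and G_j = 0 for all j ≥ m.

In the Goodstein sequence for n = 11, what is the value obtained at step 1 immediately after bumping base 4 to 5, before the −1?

i=0: 11 = 3^2 + 2 (b=3); 3→4: 4^2 + 2 = 18; 18−1 = 17
i=1: 17 = 4^2 + 1 (b=4); 4→5: 5^2 + 1 = 26; 26−1 = 25

26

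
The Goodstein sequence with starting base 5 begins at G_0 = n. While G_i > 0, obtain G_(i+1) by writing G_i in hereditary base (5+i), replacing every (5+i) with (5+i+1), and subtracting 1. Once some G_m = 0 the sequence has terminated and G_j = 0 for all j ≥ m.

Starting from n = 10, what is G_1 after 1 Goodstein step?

11

[0] 10 ≡ 2·5 (base 5). Lift 6: 12. −1: 11.
[1] 11 ≡ 6 + 5 (base 6). Lift 7: 12. −1: 11.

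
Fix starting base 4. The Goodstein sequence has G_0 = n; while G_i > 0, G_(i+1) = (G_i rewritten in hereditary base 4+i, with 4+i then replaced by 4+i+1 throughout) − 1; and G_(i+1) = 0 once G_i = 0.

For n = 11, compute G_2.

13

step 0: 11 = 2·4 + 3; sub 5 for 4: 2·5 + 3; = 13; G_1 = 13−1 = 12
step 1: 12 = 2·5 + 2; sub 6 for 5: 2·6 + 2; = 14; G_2 = 14−1 = 13
step 2: 13 = 2·6 + 1; sub 7 for 6: 2·7 + 1; = 15; G_3 = 15−1 = 14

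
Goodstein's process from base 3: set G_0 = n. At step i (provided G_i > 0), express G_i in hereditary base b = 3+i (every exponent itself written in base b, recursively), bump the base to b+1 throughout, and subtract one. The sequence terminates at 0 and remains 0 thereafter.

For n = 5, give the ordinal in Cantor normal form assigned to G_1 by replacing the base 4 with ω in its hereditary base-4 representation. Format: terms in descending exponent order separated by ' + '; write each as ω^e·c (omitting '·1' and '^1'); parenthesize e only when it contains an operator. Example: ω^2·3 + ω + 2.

ω + 1

base 3: 5 = 3 + 2; at 4: 4 + 2 = 6; next = 5
base 4: 5 = 4 + 1; at 5: 5 + 1 = 6; next = 5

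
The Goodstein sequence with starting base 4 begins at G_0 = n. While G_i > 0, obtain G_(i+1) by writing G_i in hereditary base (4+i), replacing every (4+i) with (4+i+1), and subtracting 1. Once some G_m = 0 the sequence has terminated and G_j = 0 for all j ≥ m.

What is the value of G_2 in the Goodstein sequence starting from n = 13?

17

[0] 13 ≡ 3·4 + 1 (base 4). Lift 5: 16. −1: 15.
[1] 15 ≡ 3·5 (base 5). Lift 6: 18. −1: 17.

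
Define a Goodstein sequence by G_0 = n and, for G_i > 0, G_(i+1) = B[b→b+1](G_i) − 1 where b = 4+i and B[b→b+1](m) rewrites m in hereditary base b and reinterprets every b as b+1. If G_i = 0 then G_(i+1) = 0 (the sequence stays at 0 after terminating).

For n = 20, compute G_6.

99

[0] 20 ≡ 4^2 + 4 (base 4). Lift 5: 30. −1: 29.
[1] 29 ≡ 5^2 + 4 (base 5). Lift 6: 40. −1: 39.
[2] 39 ≡ 6^2 + 3 (base 6). Lift 7: 52. −1: 51.
[3] 51 ≡ 7^2 + 2 (base 7). Lift 8: 66. −1: 65.
[4] 65 ≡ 8^2 + 1 (base 8). Lift 9: 82. −1: 81.
[5] 81 ≡ 9^2 (base 9). Lift 10: 100. −1: 99.
[6] 99 ≡ 9·10 + 9 (base 10). Lift 11: 108. −1: 107.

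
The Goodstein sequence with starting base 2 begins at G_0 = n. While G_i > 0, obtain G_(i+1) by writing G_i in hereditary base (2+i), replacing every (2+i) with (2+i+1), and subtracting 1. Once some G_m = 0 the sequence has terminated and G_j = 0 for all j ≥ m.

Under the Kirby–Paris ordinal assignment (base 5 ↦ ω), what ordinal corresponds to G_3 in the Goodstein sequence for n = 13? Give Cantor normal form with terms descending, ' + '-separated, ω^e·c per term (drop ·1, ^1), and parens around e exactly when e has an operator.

(0) 13|_2 = 2^(2 + 1) + 2^2 + 1 ↦ 3^(3 + 1) + 3^3 + 1|_3 = 109 ⇒ 108
(1) 108|_3 = 3^(3 + 1) + 3^3 ↦ 4^(4 + 1) + 4^4|_4 = 1280 ⇒ 1279
(2) 1279|_4 = 4^(4 + 1) + 3·4^3 + 3·4^2 + 3·4 + 3 ↦ 5^(5 + 1) + 3·5^3 + 3·5^2 + 3·5 + 3|_5 = 16093 ⇒ 16092

ω^(ω + 1) + ω^3·3 + ω^2·3 + ω·3 + 2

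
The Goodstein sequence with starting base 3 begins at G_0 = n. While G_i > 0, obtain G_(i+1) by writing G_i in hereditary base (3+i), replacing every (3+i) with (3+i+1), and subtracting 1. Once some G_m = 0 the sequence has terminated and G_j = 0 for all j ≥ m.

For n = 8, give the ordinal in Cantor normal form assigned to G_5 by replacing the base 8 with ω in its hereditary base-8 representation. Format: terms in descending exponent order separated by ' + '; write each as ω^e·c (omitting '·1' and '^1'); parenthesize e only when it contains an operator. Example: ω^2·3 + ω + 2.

(0) 8|_3 = 2·3 + 2 ↦ 2·4 + 2|_4 = 10 ⇒ 9
(1) 9|_4 = 2·4 + 1 ↦ 2·5 + 1|_5 = 11 ⇒ 10
(2) 10|_5 = 2·5 ↦ 2·6|_6 = 12 ⇒ 11
(3) 11|_6 = 6 + 5 ↦ 7 + 5|_7 = 12 ⇒ 11
(4) 11|_7 = 7 + 4 ↦ 8 + 4|_8 = 12 ⇒ 11
(5) 11|_8 = 8 + 3 ↦ 9 + 3|_9 = 12 ⇒ 11

ω + 3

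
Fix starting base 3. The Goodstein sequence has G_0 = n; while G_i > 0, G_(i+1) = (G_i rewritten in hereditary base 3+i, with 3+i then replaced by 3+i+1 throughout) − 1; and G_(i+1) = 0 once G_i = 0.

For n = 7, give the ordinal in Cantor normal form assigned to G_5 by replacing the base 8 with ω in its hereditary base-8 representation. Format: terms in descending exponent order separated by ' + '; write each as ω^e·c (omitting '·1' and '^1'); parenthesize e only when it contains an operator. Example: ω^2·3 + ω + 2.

G_0 = 7. HB_3(7) = 2·3 + 1. Bump = 9. G_1 = 8.
G_1 = 8. HB_4(8) = 2·4. Bump = 10. G_2 = 9.
G_2 = 9. HB_5(9) = 5 + 4. Bump = 10. G_3 = 9.
G_3 = 9. HB_6(9) = 6 + 3. Bump = 10. G_4 = 9.
G_4 = 9. HB_7(9) = 7 + 2. Bump = 10. G_5 = 9.
G_5 = 9. HB_8(9) = 8 + 1. Bump = 10. G_6 = 9.

ω + 1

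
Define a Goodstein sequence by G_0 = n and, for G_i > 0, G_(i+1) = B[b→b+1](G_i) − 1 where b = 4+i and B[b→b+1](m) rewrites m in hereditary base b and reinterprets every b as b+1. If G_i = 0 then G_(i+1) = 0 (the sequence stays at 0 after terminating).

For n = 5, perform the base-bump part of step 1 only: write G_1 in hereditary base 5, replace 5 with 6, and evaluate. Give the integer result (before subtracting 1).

step 0: 5 = 4 + 1; sub 5 for 4: 5 + 1; = 6; G_1 = 6−1 = 5
step 1: 5 = 5; sub 6 for 5: 6; = 6; G_2 = 6−1 = 5

6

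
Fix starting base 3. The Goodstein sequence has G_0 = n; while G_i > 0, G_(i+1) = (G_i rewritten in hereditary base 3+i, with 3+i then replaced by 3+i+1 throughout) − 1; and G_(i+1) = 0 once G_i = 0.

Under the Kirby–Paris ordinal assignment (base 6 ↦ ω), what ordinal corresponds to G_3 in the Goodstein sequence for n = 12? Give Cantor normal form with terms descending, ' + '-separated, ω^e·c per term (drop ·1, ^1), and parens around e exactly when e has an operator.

(0) 12|_3 = 3^2 + 3 ↦ 4^2 + 4|_4 = 20 ⇒ 19
(1) 19|_4 = 4^2 + 3 ↦ 5^2 + 3|_5 = 28 ⇒ 27
(2) 27|_5 = 5^2 + 2 ↦ 6^2 + 2|_6 = 38 ⇒ 37
(3) 37|_6 = 6^2 + 1 ↦ 7^2 + 1|_7 = 50 ⇒ 49

ω^2 + 1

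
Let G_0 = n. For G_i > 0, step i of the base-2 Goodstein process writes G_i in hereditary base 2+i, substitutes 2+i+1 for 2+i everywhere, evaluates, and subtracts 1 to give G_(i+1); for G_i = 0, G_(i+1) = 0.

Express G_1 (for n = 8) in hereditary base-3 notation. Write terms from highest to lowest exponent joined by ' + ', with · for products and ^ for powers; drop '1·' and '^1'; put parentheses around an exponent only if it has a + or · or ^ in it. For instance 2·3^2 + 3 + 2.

8 —HB2→ 2^(2 + 1) —bump→ 3^(3 + 1) = 81 —(−1)→ 80
80 —HB3→ 2·3^3 + 2·3^2 + 2·3 + 2 —bump→ 2·4^4 + 2·4^2 + 2·4 + 2 = 554 —(−1)→ 553

2·3^3 + 2·3^2 + 2·3 + 2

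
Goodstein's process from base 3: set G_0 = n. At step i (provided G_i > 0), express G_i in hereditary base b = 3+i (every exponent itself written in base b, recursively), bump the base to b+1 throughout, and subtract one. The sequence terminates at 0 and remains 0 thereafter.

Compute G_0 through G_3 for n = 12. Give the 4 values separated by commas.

12, 19, 27, 37

step 0: 12 = 3^2 + 3; sub 4 for 3: 4^2 + 4; = 20; G_1 = 20−1 = 19
step 1: 19 = 4^2 + 3; sub 5 for 4: 5^2 + 3; = 28; G_2 = 28−1 = 27
step 2: 27 = 5^2 + 2; sub 6 for 5: 6^2 + 2; = 38; G_3 = 38−1 = 37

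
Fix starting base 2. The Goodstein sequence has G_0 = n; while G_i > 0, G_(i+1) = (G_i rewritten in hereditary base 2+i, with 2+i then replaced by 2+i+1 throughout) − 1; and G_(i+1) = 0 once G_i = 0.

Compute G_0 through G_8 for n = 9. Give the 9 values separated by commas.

i=0: 9 = 2^(2 + 1) + 1 (b=2); 2→3: 3^(3 + 1) + 1 = 82; 82−1 = 81
i=1: 81 = 3^(3 + 1) (b=3); 3→4: 4^(4 + 1) = 1024; 1024−1 = 1023
i=2: 1023 = 3·4^4 + 3·4^3 + 3·4^2 + 3·4 + 3 (b=4); 4→5: 3·5^5 + 3·5^3 + 3·5^2 + 3·5 + 3 = 9843; 9843−1 = 9842
i=3: 9842 = 3·5^5 + 3·5^3 + 3·5^2 + 3·5 + 2 (b=5); 5→6: 3·6^6 + 3·6^3 + 3·6^2 + 3·6 + 2 = 140744; 140744−1 = 140743
i=4: 140743 = 3·6^6 + 3·6^3 + 3·6^2 + 3·6 + 1 (b=6); 6→7: 3·7^7 + 3·7^3 + 3·7^2 + 3·7 + 1 = 2471827; 2471827−1 = 2471826
i=5: 2471826 = 3·7^7 + 3·7^3 + 3·7^2 + 3·7 (b=7); 7→8: 3·8^8 + 3·8^3 + 3·8^2 + 3·8 = 50333400; 50333400−1 = 50333399
i=6: 50333399 = 3·8^8 + 3·8^3 + 3·8^2 + 2·8 + 7 (b=8); 8→9: 3·9^9 + 3·9^3 + 3·9^2 + 2·9 + 7 = 1162263922; 1162263922−1 = 1162263921
i=7: 1162263921 = 3·9^9 + 3·9^3 + 3·9^2 + 2·9 + 6 (b=9); 9→10: 3·10^10 + 3·10^3 + 3·10^2 + 2·10 + 6 = 30000003326; 30000003326−1 = 30000003325

9, 81, 1023, 9842, 140743, 2471826, 50333399, 1162263921, 30000003325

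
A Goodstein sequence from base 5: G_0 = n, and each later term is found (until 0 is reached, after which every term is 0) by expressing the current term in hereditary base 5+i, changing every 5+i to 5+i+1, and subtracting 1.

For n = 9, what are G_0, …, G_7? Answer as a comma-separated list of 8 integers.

9, 9, 9, 9, 9, 9, 8, 7

step 0: 9 = 5 + 4; sub 6 for 5: 6 + 4; = 10; G_1 = 10−1 = 9
step 1: 9 = 6 + 3; sub 7 for 6: 7 + 3; = 10; G_2 = 10−1 = 9
step 2: 9 = 7 + 2; sub 8 for 7: 8 + 2; = 10; G_3 = 10−1 = 9
step 3: 9 = 8 + 1; sub 9 for 8: 9 + 1; = 10; G_4 = 10−1 = 9
step 4: 9 = 9; sub 10 for 9: 10; = 10; G_5 = 10−1 = 9
step 5: 9 = 9; sub 11 for 10: 9; = 9; G_6 = 9−1 = 8
step 6: 8 = 8; sub 12 for 11: 8; = 8; G_7 = 8−1 = 7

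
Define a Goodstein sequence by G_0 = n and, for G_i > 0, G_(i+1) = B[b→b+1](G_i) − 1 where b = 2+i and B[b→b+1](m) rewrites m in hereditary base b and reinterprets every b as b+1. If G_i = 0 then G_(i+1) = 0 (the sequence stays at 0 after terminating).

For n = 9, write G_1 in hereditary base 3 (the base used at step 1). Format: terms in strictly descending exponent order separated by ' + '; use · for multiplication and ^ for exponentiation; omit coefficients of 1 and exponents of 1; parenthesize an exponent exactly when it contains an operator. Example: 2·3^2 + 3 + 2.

step 0: 9 = 2^(2 + 1) + 1; sub 3 for 2: 3^(3 + 1) + 1; = 82; G_1 = 82−1 = 81
step 1: 81 = 3^(3 + 1); sub 4 for 3: 4^(4 + 1); = 1024; G_2 = 1024−1 = 1023

3^(3 + 1)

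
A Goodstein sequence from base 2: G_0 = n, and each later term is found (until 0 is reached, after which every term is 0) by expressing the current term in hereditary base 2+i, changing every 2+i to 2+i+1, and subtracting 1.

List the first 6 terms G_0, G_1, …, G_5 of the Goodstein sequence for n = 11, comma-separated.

11, 84, 1027, 15627, 279937, 5764801

G_0 = 11. HB_2(11) = 2^(2 + 1) + 2 + 1. Bump = 85. G_1 = 84.
G_1 = 84. HB_3(84) = 3^(3 + 1) + 3. Bump = 1028. G_2 = 1027.
G_2 = 1027. HB_4(1027) = 4^(4 + 1) + 3. Bump = 15628. G_3 = 15627.
G_3 = 15627. HB_5(15627) = 5^(5 + 1) + 2. Bump = 279938. G_4 = 279937.
G_4 = 279937. HB_6(279937) = 6^(6 + 1) + 1. Bump = 5764802. G_5 = 5764801.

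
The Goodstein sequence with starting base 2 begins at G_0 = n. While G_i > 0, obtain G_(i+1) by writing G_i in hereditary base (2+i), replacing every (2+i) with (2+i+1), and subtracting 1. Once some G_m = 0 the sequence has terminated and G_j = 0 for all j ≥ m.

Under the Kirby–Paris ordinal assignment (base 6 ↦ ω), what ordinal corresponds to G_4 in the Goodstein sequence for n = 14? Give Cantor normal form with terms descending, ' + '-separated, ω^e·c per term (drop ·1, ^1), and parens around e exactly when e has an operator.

ω^(ω + 1) + ω^5·5 + ω^4·5 + ω^3·5 + ω^2·5 + ω·5 + 5

step 0: 14 = 2^(2 + 1) + 2^2 + 2; sub 3 for 2: 3^(3 + 1) + 3^3 + 3; = 111; G_1 = 111−1 = 110
step 1: 110 = 3^(3 + 1) + 3^3 + 2; sub 4 for 3: 4^(4 + 1) + 4^4 + 2; = 1282; G_2 = 1282−1 = 1281
step 2: 1281 = 4^(4 + 1) + 4^4 + 1; sub 5 for 4: 5^(5 + 1) + 5^5 + 1; = 18751; G_3 = 18751−1 = 18750
step 3: 18750 = 5^(5 + 1) + 5^5; sub 6 for 5: 6^(6 + 1) + 6^6; = 326592; G_4 = 326592−1 = 326591
step 4: 326591 = 6^(6 + 1) + 5·6^5 + 5·6^4 + 5·6^3 + 5·6^2 + 5·6 + 5; sub 7 for 6: 7^(7 + 1) + 5·7^5 + 5·7^4 + 5·7^3 + 5·7^2 + 5·7 + 5; = 5862841; G_5 = 5862841−1 = 5862840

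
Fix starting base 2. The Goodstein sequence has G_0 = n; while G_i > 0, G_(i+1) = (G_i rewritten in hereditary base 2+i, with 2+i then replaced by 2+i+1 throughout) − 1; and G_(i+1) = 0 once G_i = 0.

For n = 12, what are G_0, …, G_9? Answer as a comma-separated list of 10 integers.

12, 107, 1065, 15685, 280019, 5764910, 134217867, 3486784574, 100000000211, 3138428376974

G_0 = 12. HB_2(12) = 2^(2 + 1) + 2^2. Bump = 108. G_1 = 107.
G_1 = 107. HB_3(107) = 3^(3 + 1) + 2·3^2 + 2·3 + 2. Bump = 1066. G_2 = 1065.
G_2 = 1065. HB_4(1065) = 4^(4 + 1) + 2·4^2 + 2·4 + 1. Bump = 15686. G_3 = 15685.
G_3 = 15685. HB_5(15685) = 5^(5 + 1) + 2·5^2 + 2·5. Bump = 280020. G_4 = 280019.
G_4 = 280019. HB_6(280019) = 6^(6 + 1) + 2·6^2 + 6 + 5. Bump = 5764911. G_5 = 5764910.
G_5 = 5764910. HB_7(5764910) = 7^(7 + 1) + 2·7^2 + 7 + 4. Bump = 134217868. G_6 = 134217867.
G_6 = 134217867. HB_8(134217867) = 8^(8 + 1) + 2·8^2 + 8 + 3. Bump = 3486784575. G_7 = 3486784574.
G_7 = 3486784574. HB_9(3486784574) = 9^(9 + 1) + 2·9^2 + 9 + 2. Bump = 100000000212. G_8 = 100000000211.
G_8 = 100000000211. HB_10(100000000211) = 10^(10 + 1) + 2·10^2 + 10 + 1. Bump = 3138428376975. G_9 = 3138428376974.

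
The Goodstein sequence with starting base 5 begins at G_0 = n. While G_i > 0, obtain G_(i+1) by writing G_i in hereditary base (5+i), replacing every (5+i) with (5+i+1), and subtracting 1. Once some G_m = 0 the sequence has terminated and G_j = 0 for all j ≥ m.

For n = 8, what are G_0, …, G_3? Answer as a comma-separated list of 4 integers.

8, 8, 8, 8

G_0 = 8. HB_5(8) = 5 + 3. Bump = 9. G_1 = 8.
G_1 = 8. HB_6(8) = 6 + 2. Bump = 9. G_2 = 8.
G_2 = 8. HB_7(8) = 7 + 1. Bump = 9. G_3 = 8.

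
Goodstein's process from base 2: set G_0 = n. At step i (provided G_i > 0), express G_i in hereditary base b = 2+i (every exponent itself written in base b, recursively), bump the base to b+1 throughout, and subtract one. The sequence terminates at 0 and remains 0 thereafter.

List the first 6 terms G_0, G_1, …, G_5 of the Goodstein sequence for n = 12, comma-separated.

step 0: 12 = 2^(2 + 1) + 2^2; sub 3 for 2: 3^(3 + 1) + 3^3; = 108; G_1 = 108−1 = 107
step 1: 107 = 3^(3 + 1) + 2·3^2 + 2·3 + 2; sub 4 for 3: 4^(4 + 1) + 2·4^2 + 2·4 + 2; = 1066; G_2 = 1066−1 = 1065
step 2: 1065 = 4^(4 + 1) + 2·4^2 + 2·4 + 1; sub 5 for 4: 5^(5 + 1) + 2·5^2 + 2·5 + 1; = 15686; G_3 = 15686−1 = 15685
step 3: 15685 = 5^(5 + 1) + 2·5^2 + 2·5; sub 6 for 5: 6^(6 + 1) + 2·6^2 + 2·6; = 280020; G_4 = 280020−1 = 280019
step 4: 280019 = 6^(6 + 1) + 2·6^2 + 6 + 5; sub 7 for 6: 7^(7 + 1) + 2·7^2 + 7 + 5; = 5764911; G_5 = 5764911−1 = 5764910

12, 107, 1065, 15685, 280019, 5764910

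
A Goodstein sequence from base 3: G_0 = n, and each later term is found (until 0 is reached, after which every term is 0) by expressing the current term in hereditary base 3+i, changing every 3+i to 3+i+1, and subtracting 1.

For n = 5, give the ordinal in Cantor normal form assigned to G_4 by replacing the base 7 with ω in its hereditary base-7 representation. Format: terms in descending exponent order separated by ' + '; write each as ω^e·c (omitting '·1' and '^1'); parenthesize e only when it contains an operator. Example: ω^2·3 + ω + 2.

4

G_0=5  [base 3] 3 + 2  →[3↦4]→  4 + 2 = 6  −1 ⇒ G_1=5
G_1=5  [base 4] 4 + 1  →[4↦5]→  5 + 1 = 6  −1 ⇒ G_2=5
G_2=5  [base 5] 5  →[5↦6]→  6 = 6  −1 ⇒ G_3=5
G_3=5  [base 6] 5  →[6↦7]→  5 = 5  −1 ⇒ G_4=4
G_4=4  [base 7] 4  →[7↦8]→  4 = 4  −1 ⇒ G_5=3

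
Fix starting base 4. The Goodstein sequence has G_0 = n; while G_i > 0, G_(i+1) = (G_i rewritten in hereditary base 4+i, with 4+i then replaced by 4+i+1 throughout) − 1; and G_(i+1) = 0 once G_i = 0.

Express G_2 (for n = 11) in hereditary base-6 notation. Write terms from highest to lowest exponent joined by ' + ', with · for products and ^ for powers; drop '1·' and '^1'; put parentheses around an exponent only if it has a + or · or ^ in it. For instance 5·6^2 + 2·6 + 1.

2·6 + 1

step 0: 11 = 2·4 + 3; sub 5 for 4: 2·5 + 3; = 13; G_1 = 13−1 = 12
step 1: 12 = 2·5 + 2; sub 6 for 5: 2·6 + 2; = 14; G_2 = 14−1 = 13
step 2: 13 = 2·6 + 1; sub 7 for 6: 2·7 + 1; = 15; G_3 = 15−1 = 14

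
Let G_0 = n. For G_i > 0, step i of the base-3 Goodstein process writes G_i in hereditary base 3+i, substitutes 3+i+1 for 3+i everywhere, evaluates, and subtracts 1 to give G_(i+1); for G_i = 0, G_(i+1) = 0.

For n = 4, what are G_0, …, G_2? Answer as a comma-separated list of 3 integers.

G_0 = 4. HB_3(4) = 3 + 1. Bump = 5. G_1 = 4.
G_1 = 4. HB_4(4) = 4. Bump = 5. G_2 = 4.

4, 4, 4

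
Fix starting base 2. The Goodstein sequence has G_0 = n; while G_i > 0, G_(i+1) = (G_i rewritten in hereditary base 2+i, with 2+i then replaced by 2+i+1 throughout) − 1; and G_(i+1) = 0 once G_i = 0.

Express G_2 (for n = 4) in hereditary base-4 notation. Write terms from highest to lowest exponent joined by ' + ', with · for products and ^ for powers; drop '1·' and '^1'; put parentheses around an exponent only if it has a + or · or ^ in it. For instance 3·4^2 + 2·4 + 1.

2·4^2 + 2·4 + 1

G_0=4  [base 2] 2^2  →[2↦3]→  3^3 = 27  −1 ⇒ G_1=26
G_1=26  [base 3] 2·3^2 + 2·3 + 2  →[3↦4]→  2·4^2 + 2·4 + 2 = 42  −1 ⇒ G_2=41
G_2=41  [base 4] 2·4^2 + 2·4 + 1  →[4↦5]→  2·5^2 + 2·5 + 1 = 61  −1 ⇒ G_3=60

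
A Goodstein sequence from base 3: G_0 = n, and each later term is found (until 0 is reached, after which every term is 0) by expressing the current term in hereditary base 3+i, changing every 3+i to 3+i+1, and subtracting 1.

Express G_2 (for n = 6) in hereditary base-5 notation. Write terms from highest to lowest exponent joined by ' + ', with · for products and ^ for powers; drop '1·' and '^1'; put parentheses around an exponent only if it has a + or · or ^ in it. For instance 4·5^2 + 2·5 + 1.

(0) 6|_3 = 2·3 ↦ 2·4|_4 = 8 ⇒ 7
(1) 7|_4 = 4 + 3 ↦ 5 + 3|_5 = 8 ⇒ 7
(2) 7|_5 = 5 + 2 ↦ 6 + 2|_6 = 8 ⇒ 7

5 + 2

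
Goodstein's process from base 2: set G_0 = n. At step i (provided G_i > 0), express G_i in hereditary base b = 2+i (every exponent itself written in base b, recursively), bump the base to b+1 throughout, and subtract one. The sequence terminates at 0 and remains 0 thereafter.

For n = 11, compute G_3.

G_0 = 11. HB_2(11) = 2^(2 + 1) + 2 + 1. Bump = 85. G_1 = 84.
G_1 = 84. HB_3(84) = 3^(3 + 1) + 3. Bump = 1028. G_2 = 1027.
G_2 = 1027. HB_4(1027) = 4^(4 + 1) + 3. Bump = 15628. G_3 = 15627.
G_3 = 15627. HB_5(15627) = 5^(5 + 1) + 2. Bump = 279938. G_4 = 279937.

15627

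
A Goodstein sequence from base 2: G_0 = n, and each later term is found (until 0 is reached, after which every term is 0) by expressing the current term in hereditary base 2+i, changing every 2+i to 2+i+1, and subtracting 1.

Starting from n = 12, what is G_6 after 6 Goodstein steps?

134217867

i=0: 12 = 2^(2 + 1) + 2^2 (b=2); 2→3: 3^(3 + 1) + 3^3 = 108; 108−1 = 107
i=1: 107 = 3^(3 + 1) + 2·3^2 + 2·3 + 2 (b=3); 3→4: 4^(4 + 1) + 2·4^2 + 2·4 + 2 = 1066; 1066−1 = 1065
i=2: 1065 = 4^(4 + 1) + 2·4^2 + 2·4 + 1 (b=4); 4→5: 5^(5 + 1) + 2·5^2 + 2·5 + 1 = 15686; 15686−1 = 15685
i=3: 15685 = 5^(5 + 1) + 2·5^2 + 2·5 (b=5); 5→6: 6^(6 + 1) + 2·6^2 + 2·6 = 280020; 280020−1 = 280019
i=4: 280019 = 6^(6 + 1) + 2·6^2 + 6 + 5 (b=6); 6→7: 7^(7 + 1) + 2·7^2 + 7 + 5 = 5764911; 5764911−1 = 5764910
i=5: 5764910 = 7^(7 + 1) + 2·7^2 + 7 + 4 (b=7); 7→8: 8^(8 + 1) + 2·8^2 + 8 + 4 = 134217868; 134217868−1 = 134217867
i=6: 134217867 = 8^(8 + 1) + 2·8^2 + 8 + 3 (b=8); 8→9: 9^(9 + 1) + 2·9^2 + 9 + 3 = 3486784575; 3486784575−1 = 3486784574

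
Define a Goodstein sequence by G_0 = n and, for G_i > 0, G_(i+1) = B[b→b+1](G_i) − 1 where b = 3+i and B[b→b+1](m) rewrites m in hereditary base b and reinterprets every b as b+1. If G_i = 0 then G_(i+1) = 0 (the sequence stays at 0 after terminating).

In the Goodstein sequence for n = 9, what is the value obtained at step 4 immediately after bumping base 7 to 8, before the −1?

24

9 —HB3→ 3^2 —bump→ 4^2 = 16 —(−1)→ 15
15 —HB4→ 3·4 + 3 —bump→ 3·5 + 3 = 18 —(−1)→ 17
17 —HB5→ 3·5 + 2 —bump→ 3·6 + 2 = 20 —(−1)→ 19
19 —HB6→ 3·6 + 1 —bump→ 3·7 + 1 = 22 —(−1)→ 21
21 —HB7→ 3·7 —bump→ 3·8 = 24 —(−1)→ 23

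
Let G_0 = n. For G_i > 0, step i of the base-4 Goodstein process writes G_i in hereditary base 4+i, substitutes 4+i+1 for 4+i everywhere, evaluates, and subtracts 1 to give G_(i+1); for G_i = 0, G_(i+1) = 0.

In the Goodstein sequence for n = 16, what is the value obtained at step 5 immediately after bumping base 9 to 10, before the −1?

40

G_0=16  [base 4] 4^2  →[4↦5]→  5^2 = 25  −1 ⇒ G_1=24
G_1=24  [base 5] 4·5 + 4  →[5↦6]→  4·6 + 4 = 28  −1 ⇒ G_2=27
G_2=27  [base 6] 4·6 + 3  →[6↦7]→  4·7 + 3 = 31  −1 ⇒ G_3=30
G_3=30  [base 7] 4·7 + 2  →[7↦8]→  4·8 + 2 = 34  −1 ⇒ G_4=33
G_4=33  [base 8] 4·8 + 1  →[8↦9]→  4·9 + 1 = 37  −1 ⇒ G_5=36
G_5=36  [base 9] 4·9  →[9↦10]→  4·10 = 40  −1 ⇒ G_6=39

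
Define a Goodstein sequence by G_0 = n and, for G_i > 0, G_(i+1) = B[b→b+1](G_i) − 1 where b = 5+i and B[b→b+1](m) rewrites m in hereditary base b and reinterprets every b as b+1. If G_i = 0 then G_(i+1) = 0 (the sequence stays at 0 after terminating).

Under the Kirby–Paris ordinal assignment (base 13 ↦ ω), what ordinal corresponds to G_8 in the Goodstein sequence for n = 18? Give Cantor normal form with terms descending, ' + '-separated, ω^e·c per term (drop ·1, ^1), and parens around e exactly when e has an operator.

G_0 = 18. HB_5(18) = 3·5 + 3. Bump = 21. G_1 = 20.
G_1 = 20. HB_6(20) = 3·6 + 2. Bump = 23. G_2 = 22.
G_2 = 22. HB_7(22) = 3·7 + 1. Bump = 25. G_3 = 24.
G_3 = 24. HB_8(24) = 3·8. Bump = 27. G_4 = 26.
G_4 = 26. HB_9(26) = 2·9 + 8. Bump = 28. G_5 = 27.
G_5 = 27. HB_10(27) = 2·10 + 7. Bump = 29. G_6 = 28.
G_6 = 28. HB_11(28) = 2·11 + 6. Bump = 30. G_7 = 29.
G_7 = 29. HB_12(29) = 2·12 + 5. Bump = 31. G_8 = 30.
G_8 = 30. HB_13(30) = 2·13 + 4. Bump = 32. G_9 = 31.

ω·2 + 4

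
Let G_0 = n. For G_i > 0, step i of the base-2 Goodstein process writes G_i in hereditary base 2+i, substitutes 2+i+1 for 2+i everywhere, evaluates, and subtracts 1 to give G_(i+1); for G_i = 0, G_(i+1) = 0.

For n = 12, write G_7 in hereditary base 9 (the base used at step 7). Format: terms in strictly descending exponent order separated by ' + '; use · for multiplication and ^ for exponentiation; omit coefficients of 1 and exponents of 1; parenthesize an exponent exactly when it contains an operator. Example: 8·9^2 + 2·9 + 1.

9^(9 + 1) + 2·9^2 + 9 + 2

[0] 12 ≡ 2^(2 + 1) + 2^2 (base 2). Lift 3: 108. −1: 107.
[1] 107 ≡ 3^(3 + 1) + 2·3^2 + 2·3 + 2 (base 3). Lift 4: 1066. −1: 1065.
[2] 1065 ≡ 4^(4 + 1) + 2·4^2 + 2·4 + 1 (base 4). Lift 5: 15686. −1: 15685.
[3] 15685 ≡ 5^(5 + 1) + 2·5^2 + 2·5 (base 5). Lift 6: 280020. −1: 280019.
[4] 280019 ≡ 6^(6 + 1) + 2·6^2 + 6 + 5 (base 6). Lift 7: 5764911. −1: 5764910.
[5] 5764910 ≡ 7^(7 + 1) + 2·7^2 + 7 + 4 (base 7). Lift 8: 134217868. −1: 134217867.
[6] 134217867 ≡ 8^(8 + 1) + 2·8^2 + 8 + 3 (base 8). Lift 9: 3486784575. −1: 3486784574.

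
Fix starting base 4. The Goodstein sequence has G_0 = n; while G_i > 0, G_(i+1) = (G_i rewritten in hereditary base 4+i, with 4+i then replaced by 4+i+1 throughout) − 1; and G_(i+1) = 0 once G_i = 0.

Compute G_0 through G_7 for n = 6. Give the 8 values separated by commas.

6, 6, 6, 6, 5, 4, 3, 2

(0) 6|_4 = 4 + 2 ↦ 5 + 2|_5 = 7 ⇒ 6
(1) 6|_5 = 5 + 1 ↦ 6 + 1|_6 = 7 ⇒ 6
(2) 6|_6 = 6 ↦ 7|_7 = 7 ⇒ 6
(3) 6|_7 = 6 ↦ 6|_8 = 6 ⇒ 5
(4) 5|_8 = 5 ↦ 5|_9 = 5 ⇒ 4
(5) 4|_9 = 4 ↦ 4|_10 = 4 ⇒ 3
(6) 3|_10 = 3 ↦ 3|_11 = 3 ⇒ 2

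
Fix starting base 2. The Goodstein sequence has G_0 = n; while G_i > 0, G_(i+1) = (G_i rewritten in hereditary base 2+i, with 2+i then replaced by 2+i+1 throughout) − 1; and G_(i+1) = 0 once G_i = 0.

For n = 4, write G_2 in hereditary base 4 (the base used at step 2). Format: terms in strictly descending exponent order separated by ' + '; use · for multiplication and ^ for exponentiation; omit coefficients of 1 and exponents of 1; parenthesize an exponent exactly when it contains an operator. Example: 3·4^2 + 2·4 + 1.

step 0: 4 = 2^2; sub 3 for 2: 3^3; = 27; G_1 = 27−1 = 26
step 1: 26 = 2·3^2 + 2·3 + 2; sub 4 for 3: 2·4^2 + 2·4 + 2; = 42; G_2 = 42−1 = 41
step 2: 41 = 2·4^2 + 2·4 + 1; sub 5 for 4: 2·5^2 + 2·5 + 1; = 61; G_3 = 61−1 = 60

2·4^2 + 2·4 + 1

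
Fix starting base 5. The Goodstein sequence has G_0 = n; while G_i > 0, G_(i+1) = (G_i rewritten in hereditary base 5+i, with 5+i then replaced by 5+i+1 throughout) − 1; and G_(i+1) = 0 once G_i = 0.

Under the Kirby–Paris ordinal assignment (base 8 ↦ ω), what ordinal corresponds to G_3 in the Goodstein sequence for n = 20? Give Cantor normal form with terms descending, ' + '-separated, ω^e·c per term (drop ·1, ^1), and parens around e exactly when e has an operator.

ω·3 + 3

G_0 = 20. HB_5(20) = 4·5. Bump = 24. G_1 = 23.
G_1 = 23. HB_6(23) = 3·6 + 5. Bump = 26. G_2 = 25.
G_2 = 25. HB_7(25) = 3·7 + 4. Bump = 28. G_3 = 27.
G_3 = 27. HB_8(27) = 3·8 + 3. Bump = 30. G_4 = 29.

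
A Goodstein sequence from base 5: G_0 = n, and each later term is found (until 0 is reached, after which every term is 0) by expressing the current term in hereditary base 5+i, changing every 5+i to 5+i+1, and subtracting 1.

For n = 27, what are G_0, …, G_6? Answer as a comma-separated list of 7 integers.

27, 37, 49, 63, 69, 75, 81

(0) 27|_5 = 5^2 + 2 ↦ 6^2 + 2|_6 = 38 ⇒ 37
(1) 37|_6 = 6^2 + 1 ↦ 7^2 + 1|_7 = 50 ⇒ 49
(2) 49|_7 = 7^2 ↦ 8^2|_8 = 64 ⇒ 63
(3) 63|_8 = 7·8 + 7 ↦ 7·9 + 7|_9 = 70 ⇒ 69
(4) 69|_9 = 7·9 + 6 ↦ 7·10 + 6|_10 = 76 ⇒ 75
(5) 75|_10 = 7·10 + 5 ↦ 7·11 + 5|_11 = 82 ⇒ 81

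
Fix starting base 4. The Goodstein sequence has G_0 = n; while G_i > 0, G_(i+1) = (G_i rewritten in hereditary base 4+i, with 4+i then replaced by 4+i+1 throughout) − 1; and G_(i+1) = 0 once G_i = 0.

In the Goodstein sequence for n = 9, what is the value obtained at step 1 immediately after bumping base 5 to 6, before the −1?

step 0: 9 = 2·4 + 1; sub 5 for 4: 2·5 + 1; = 11; G_1 = 11−1 = 10
step 1: 10 = 2·5; sub 6 for 5: 2·6; = 12; G_2 = 12−1 = 11

12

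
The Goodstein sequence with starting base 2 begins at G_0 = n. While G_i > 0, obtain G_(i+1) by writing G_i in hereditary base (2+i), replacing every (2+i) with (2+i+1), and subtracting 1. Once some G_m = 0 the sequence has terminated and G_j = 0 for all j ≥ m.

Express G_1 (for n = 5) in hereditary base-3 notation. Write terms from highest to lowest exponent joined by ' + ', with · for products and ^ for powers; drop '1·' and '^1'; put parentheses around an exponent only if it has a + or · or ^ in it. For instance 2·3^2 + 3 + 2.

step 0: 5 = 2^2 + 1; sub 3 for 2: 3^3 + 1; = 28; G_1 = 28−1 = 27
step 1: 27 = 3^3; sub 4 for 3: 4^4; = 256; G_2 = 256−1 = 255

3^3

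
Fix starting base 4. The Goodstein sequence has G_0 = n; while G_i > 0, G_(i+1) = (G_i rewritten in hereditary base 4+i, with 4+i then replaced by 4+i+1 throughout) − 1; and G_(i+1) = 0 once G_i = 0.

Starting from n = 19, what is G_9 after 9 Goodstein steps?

base 4: 19 = 4^2 + 3; at 5: 5^2 + 3 = 28; next = 27
base 5: 27 = 5^2 + 2; at 6: 6^2 + 2 = 38; next = 37
base 6: 37 = 6^2 + 1; at 7: 7^2 + 1 = 50; next = 49
base 7: 49 = 7^2; at 8: 8^2 = 64; next = 63
base 8: 63 = 7·8 + 7; at 9: 7·9 + 7 = 70; next = 69
base 9: 69 = 7·9 + 6; at 10: 7·10 + 6 = 76; next = 75
base 10: 75 = 7·10 + 5; at 11: 7·11 + 5 = 82; next = 81
base 11: 81 = 7·11 + 4; at 12: 7·12 + 4 = 88; next = 87
base 12: 87 = 7·12 + 3; at 13: 7·13 + 3 = 94; next = 93

93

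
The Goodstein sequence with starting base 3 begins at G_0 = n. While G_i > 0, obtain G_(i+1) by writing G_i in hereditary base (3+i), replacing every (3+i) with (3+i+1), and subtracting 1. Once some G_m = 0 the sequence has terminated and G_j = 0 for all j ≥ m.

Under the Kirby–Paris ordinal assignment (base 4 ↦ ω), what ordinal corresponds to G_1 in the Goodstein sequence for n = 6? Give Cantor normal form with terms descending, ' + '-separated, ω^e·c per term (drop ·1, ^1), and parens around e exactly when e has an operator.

ω + 3

G_0 = 6. HB_3(6) = 2·3. Bump = 8. G_1 = 7.
G_1 = 7. HB_4(7) = 4 + 3. Bump = 8. G_2 = 7.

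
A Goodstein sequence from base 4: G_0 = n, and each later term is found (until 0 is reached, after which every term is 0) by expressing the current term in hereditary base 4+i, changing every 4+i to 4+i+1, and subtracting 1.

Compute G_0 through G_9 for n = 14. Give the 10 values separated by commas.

14, 16, 18, 20, 21, 22, 23, 24, 25, 26

(0) 14|_4 = 3·4 + 2 ↦ 3·5 + 2|_5 = 17 ⇒ 16
(1) 16|_5 = 3·5 + 1 ↦ 3·6 + 1|_6 = 19 ⇒ 18
(2) 18|_6 = 3·6 ↦ 3·7|_7 = 21 ⇒ 20
(3) 20|_7 = 2·7 + 6 ↦ 2·8 + 6|_8 = 22 ⇒ 21
(4) 21|_8 = 2·8 + 5 ↦ 2·9 + 5|_9 = 23 ⇒ 22
(5) 22|_9 = 2·9 + 4 ↦ 2·10 + 4|_10 = 24 ⇒ 23
(6) 23|_10 = 2·10 + 3 ↦ 2·11 + 3|_11 = 25 ⇒ 24
(7) 24|_11 = 2·11 + 2 ↦ 2·12 + 2|_12 = 26 ⇒ 25
(8) 25|_12 = 2·12 + 1 ↦ 2·13 + 1|_13 = 27 ⇒ 26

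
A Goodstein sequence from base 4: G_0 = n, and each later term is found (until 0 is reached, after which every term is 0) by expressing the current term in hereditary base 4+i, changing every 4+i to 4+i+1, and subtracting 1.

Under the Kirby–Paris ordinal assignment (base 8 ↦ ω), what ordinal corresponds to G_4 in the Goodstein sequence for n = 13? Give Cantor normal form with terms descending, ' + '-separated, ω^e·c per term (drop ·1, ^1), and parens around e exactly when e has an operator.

ω·2 + 3

G_0=13  [base 4] 3·4 + 1  →[4↦5]→  3·5 + 1 = 16  −1 ⇒ G_1=15
G_1=15  [base 5] 3·5  →[5↦6]→  3·6 = 18  −1 ⇒ G_2=17
G_2=17  [base 6] 2·6 + 5  →[6↦7]→  2·7 + 5 = 19  −1 ⇒ G_3=18
G_3=18  [base 7] 2·7 + 4  →[7↦8]→  2·8 + 4 = 20  −1 ⇒ G_4=19
G_4=19  [base 8] 2·8 + 3  →[8↦9]→  2·9 + 3 = 21  −1 ⇒ G_5=20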